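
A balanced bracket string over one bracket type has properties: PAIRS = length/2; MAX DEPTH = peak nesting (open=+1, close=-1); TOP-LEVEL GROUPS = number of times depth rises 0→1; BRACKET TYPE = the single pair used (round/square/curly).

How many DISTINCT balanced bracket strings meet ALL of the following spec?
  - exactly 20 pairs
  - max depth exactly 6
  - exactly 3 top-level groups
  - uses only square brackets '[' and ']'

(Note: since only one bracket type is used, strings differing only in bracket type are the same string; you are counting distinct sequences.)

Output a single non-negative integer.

Answer: 346594047

Derivation:
Spec: pairs=20 depth=6 groups=3
Count(depth <= 6) = 730427334
Count(depth <= 5) = 383833287
Count(depth == 6) = 730427334 - 383833287 = 346594047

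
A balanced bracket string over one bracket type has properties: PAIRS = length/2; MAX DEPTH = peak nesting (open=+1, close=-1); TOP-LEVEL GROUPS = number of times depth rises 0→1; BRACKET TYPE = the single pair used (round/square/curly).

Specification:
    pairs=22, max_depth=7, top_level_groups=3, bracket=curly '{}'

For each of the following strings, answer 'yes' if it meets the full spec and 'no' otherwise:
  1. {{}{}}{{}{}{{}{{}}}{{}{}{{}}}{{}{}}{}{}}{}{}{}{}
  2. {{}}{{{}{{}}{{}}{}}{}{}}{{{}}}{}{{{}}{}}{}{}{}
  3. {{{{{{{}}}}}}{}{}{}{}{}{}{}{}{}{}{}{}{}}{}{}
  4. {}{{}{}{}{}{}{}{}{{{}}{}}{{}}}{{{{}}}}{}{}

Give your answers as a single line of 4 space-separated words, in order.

Answer: no no yes no

Derivation:
String 1 '{{}{}}{{}{}{{}{{}}}{{}{}{{}}}{{}{}}{}{}}{}{}{}{}': depth seq [1 2 1 2 1 0 1 2 1 2 1 2 3 2 3 4 3 2 1 2 3 2 3 2 3 4 3 2 1 2 3 2 3 2 1 2 1 2 1 0 1 0 1 0 1 0 1 0]
  -> pairs=24 depth=4 groups=6 -> no
String 2 '{{}}{{{}{{}}{{}}{}}{}{}}{{{}}}{}{{{}}{}}{}{}{}': depth seq [1 2 1 0 1 2 3 2 3 4 3 2 3 4 3 2 3 2 1 2 1 2 1 0 1 2 3 2 1 0 1 0 1 2 3 2 1 2 1 0 1 0 1 0 1 0]
  -> pairs=23 depth=4 groups=8 -> no
String 3 '{{{{{{{}}}}}}{}{}{}{}{}{}{}{}{}{}{}{}{}}{}{}': depth seq [1 2 3 4 5 6 7 6 5 4 3 2 1 2 1 2 1 2 1 2 1 2 1 2 1 2 1 2 1 2 1 2 1 2 1 2 1 2 1 0 1 0 1 0]
  -> pairs=22 depth=7 groups=3 -> yes
String 4 '{}{{}{}{}{}{}{}{}{{{}}{}}{{}}}{{{{}}}}{}{}': depth seq [1 0 1 2 1 2 1 2 1 2 1 2 1 2 1 2 1 2 3 4 3 2 3 2 1 2 3 2 1 0 1 2 3 4 3 2 1 0 1 0 1 0]
  -> pairs=21 depth=4 groups=5 -> no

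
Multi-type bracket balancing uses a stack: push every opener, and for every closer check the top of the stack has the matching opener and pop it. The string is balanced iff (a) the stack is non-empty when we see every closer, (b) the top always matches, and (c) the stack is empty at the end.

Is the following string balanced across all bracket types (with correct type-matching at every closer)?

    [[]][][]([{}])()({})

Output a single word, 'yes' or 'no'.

Answer: yes

Derivation:
pos 0: push '['; stack = [
pos 1: push '['; stack = [[
pos 2: ']' matches '['; pop; stack = [
pos 3: ']' matches '['; pop; stack = (empty)
pos 4: push '['; stack = [
pos 5: ']' matches '['; pop; stack = (empty)
pos 6: push '['; stack = [
pos 7: ']' matches '['; pop; stack = (empty)
pos 8: push '('; stack = (
pos 9: push '['; stack = ([
pos 10: push '{'; stack = ([{
pos 11: '}' matches '{'; pop; stack = ([
pos 12: ']' matches '['; pop; stack = (
pos 13: ')' matches '('; pop; stack = (empty)
pos 14: push '('; stack = (
pos 15: ')' matches '('; pop; stack = (empty)
pos 16: push '('; stack = (
pos 17: push '{'; stack = ({
pos 18: '}' matches '{'; pop; stack = (
pos 19: ')' matches '('; pop; stack = (empty)
end: stack empty → VALID
Verdict: properly nested → yes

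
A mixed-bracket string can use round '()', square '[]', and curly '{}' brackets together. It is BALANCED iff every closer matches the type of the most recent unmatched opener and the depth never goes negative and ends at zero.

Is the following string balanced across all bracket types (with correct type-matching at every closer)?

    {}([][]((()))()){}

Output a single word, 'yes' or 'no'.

Answer: yes

Derivation:
pos 0: push '{'; stack = {
pos 1: '}' matches '{'; pop; stack = (empty)
pos 2: push '('; stack = (
pos 3: push '['; stack = ([
pos 4: ']' matches '['; pop; stack = (
pos 5: push '['; stack = ([
pos 6: ']' matches '['; pop; stack = (
pos 7: push '('; stack = ((
pos 8: push '('; stack = (((
pos 9: push '('; stack = ((((
pos 10: ')' matches '('; pop; stack = (((
pos 11: ')' matches '('; pop; stack = ((
pos 12: ')' matches '('; pop; stack = (
pos 13: push '('; stack = ((
pos 14: ')' matches '('; pop; stack = (
pos 15: ')' matches '('; pop; stack = (empty)
pos 16: push '{'; stack = {
pos 17: '}' matches '{'; pop; stack = (empty)
end: stack empty → VALID
Verdict: properly nested → yes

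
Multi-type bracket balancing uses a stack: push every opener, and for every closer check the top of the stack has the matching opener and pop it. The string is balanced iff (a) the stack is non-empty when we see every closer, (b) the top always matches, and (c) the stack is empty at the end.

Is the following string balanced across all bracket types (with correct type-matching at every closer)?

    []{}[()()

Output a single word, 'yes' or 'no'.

Answer: no

Derivation:
pos 0: push '['; stack = [
pos 1: ']' matches '['; pop; stack = (empty)
pos 2: push '{'; stack = {
pos 3: '}' matches '{'; pop; stack = (empty)
pos 4: push '['; stack = [
pos 5: push '('; stack = [(
pos 6: ')' matches '('; pop; stack = [
pos 7: push '('; stack = [(
pos 8: ')' matches '('; pop; stack = [
end: stack still non-empty ([) → INVALID
Verdict: unclosed openers at end: [ → no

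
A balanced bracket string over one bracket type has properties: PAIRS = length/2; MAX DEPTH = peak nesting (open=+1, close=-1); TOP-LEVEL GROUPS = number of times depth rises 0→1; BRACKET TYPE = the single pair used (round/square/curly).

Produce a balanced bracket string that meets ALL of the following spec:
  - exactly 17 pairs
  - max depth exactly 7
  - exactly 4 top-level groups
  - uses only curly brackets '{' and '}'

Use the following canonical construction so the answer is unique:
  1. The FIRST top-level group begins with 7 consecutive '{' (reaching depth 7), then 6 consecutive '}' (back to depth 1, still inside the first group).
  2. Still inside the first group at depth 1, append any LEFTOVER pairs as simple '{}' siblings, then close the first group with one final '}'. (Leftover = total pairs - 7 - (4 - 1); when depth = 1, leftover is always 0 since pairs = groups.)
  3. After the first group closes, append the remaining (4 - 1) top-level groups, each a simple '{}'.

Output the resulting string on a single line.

Answer: {{{{{{{}}}}}}{}{}{}{}{}{}{}}{}{}{}

Derivation:
Spec: pairs=17 depth=7 groups=4
Leftover pairs = 17 - 7 - (4-1) = 7
First group: deep chain of depth 7 + 7 sibling pairs
Remaining 3 groups: simple '{}' each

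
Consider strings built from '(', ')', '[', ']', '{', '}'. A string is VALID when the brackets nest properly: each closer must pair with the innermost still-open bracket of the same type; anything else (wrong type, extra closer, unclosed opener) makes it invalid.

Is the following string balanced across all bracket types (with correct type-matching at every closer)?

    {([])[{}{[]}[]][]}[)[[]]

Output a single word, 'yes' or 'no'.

pos 0: push '{'; stack = {
pos 1: push '('; stack = {(
pos 2: push '['; stack = {([
pos 3: ']' matches '['; pop; stack = {(
pos 4: ')' matches '('; pop; stack = {
pos 5: push '['; stack = {[
pos 6: push '{'; stack = {[{
pos 7: '}' matches '{'; pop; stack = {[
pos 8: push '{'; stack = {[{
pos 9: push '['; stack = {[{[
pos 10: ']' matches '['; pop; stack = {[{
pos 11: '}' matches '{'; pop; stack = {[
pos 12: push '['; stack = {[[
pos 13: ']' matches '['; pop; stack = {[
pos 14: ']' matches '['; pop; stack = {
pos 15: push '['; stack = {[
pos 16: ']' matches '['; pop; stack = {
pos 17: '}' matches '{'; pop; stack = (empty)
pos 18: push '['; stack = [
pos 19: saw closer ')' but top of stack is '[' (expected ']') → INVALID
Verdict: type mismatch at position 19: ')' closes '[' → no

Answer: no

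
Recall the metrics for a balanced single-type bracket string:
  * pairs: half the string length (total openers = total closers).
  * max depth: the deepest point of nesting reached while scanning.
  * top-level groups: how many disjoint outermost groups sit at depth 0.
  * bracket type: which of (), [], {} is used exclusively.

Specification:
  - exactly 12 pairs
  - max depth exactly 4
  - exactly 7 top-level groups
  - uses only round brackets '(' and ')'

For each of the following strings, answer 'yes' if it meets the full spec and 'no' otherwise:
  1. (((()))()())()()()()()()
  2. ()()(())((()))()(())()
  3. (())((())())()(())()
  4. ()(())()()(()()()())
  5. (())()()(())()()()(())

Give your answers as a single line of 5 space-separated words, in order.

String 1 '(((()))()())()()()()()()': depth seq [1 2 3 4 3 2 1 2 1 2 1 0 1 0 1 0 1 0 1 0 1 0 1 0]
  -> pairs=12 depth=4 groups=7 -> yes
String 2 '()()(())((()))()(())()': depth seq [1 0 1 0 1 2 1 0 1 2 3 2 1 0 1 0 1 2 1 0 1 0]
  -> pairs=11 depth=3 groups=7 -> no
String 3 '(())((())())()(())()': depth seq [1 2 1 0 1 2 3 2 1 2 1 0 1 0 1 2 1 0 1 0]
  -> pairs=10 depth=3 groups=5 -> no
String 4 '()(())()()(()()()())': depth seq [1 0 1 2 1 0 1 0 1 0 1 2 1 2 1 2 1 2 1 0]
  -> pairs=10 depth=2 groups=5 -> no
String 5 '(())()()(())()()()(())': depth seq [1 2 1 0 1 0 1 0 1 2 1 0 1 0 1 0 1 0 1 2 1 0]
  -> pairs=11 depth=2 groups=8 -> no

Answer: yes no no no no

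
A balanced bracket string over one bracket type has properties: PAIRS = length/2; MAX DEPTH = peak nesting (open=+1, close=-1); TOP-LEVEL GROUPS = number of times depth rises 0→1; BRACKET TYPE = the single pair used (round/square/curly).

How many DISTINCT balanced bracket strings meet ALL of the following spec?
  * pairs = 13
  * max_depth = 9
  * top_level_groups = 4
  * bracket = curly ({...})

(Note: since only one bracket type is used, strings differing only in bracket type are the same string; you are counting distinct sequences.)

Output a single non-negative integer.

Answer: 72

Derivation:
Spec: pairs=13 depth=9 groups=4
Count(depth <= 9) = 90436
Count(depth <= 8) = 90364
Count(depth == 9) = 90436 - 90364 = 72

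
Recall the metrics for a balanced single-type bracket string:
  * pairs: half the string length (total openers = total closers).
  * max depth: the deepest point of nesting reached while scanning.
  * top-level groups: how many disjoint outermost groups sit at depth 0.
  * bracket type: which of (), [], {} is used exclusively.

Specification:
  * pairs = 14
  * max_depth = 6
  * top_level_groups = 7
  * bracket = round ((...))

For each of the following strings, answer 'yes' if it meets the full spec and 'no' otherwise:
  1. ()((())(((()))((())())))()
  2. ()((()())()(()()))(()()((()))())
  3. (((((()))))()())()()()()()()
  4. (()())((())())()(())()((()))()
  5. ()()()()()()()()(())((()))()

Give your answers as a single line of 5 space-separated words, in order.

Answer: no no yes no no

Derivation:
String 1 '()((())(((()))((())())))()': depth seq [1 0 1 2 3 2 1 2 3 4 5 4 3 2 3 4 5 4 3 4 3 2 1 0 1 0]
  -> pairs=13 depth=5 groups=3 -> no
String 2 '()((()())()(()()))(()()((()))())': depth seq [1 0 1 2 3 2 3 2 1 2 1 2 3 2 3 2 1 0 1 2 1 2 1 2 3 4 3 2 1 2 1 0]
  -> pairs=16 depth=4 groups=3 -> no
String 3 '(((((()))))()())()()()()()()': depth seq [1 2 3 4 5 6 5 4 3 2 1 2 1 2 1 0 1 0 1 0 1 0 1 0 1 0 1 0]
  -> pairs=14 depth=6 groups=7 -> yes
String 4 '(()())((())())()(())()((()))()': depth seq [1 2 1 2 1 0 1 2 3 2 1 2 1 0 1 0 1 2 1 0 1 0 1 2 3 2 1 0 1 0]
  -> pairs=15 depth=3 groups=7 -> no
String 5 '()()()()()()()()(())((()))()': depth seq [1 0 1 0 1 0 1 0 1 0 1 0 1 0 1 0 1 2 1 0 1 2 3 2 1 0 1 0]
  -> pairs=14 depth=3 groups=11 -> no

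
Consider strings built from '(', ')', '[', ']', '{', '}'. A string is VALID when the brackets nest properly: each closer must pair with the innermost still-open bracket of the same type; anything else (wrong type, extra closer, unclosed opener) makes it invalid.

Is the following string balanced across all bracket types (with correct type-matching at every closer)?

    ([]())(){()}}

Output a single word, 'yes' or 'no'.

Answer: no

Derivation:
pos 0: push '('; stack = (
pos 1: push '['; stack = ([
pos 2: ']' matches '['; pop; stack = (
pos 3: push '('; stack = ((
pos 4: ')' matches '('; pop; stack = (
pos 5: ')' matches '('; pop; stack = (empty)
pos 6: push '('; stack = (
pos 7: ')' matches '('; pop; stack = (empty)
pos 8: push '{'; stack = {
pos 9: push '('; stack = {(
pos 10: ')' matches '('; pop; stack = {
pos 11: '}' matches '{'; pop; stack = (empty)
pos 12: saw closer '}' but stack is empty → INVALID
Verdict: unmatched closer '}' at position 12 → no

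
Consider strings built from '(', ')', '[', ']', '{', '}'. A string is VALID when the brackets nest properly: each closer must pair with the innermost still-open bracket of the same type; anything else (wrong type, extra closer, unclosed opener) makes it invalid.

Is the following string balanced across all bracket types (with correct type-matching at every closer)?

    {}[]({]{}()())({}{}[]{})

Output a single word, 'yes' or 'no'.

Answer: no

Derivation:
pos 0: push '{'; stack = {
pos 1: '}' matches '{'; pop; stack = (empty)
pos 2: push '['; stack = [
pos 3: ']' matches '['; pop; stack = (empty)
pos 4: push '('; stack = (
pos 5: push '{'; stack = ({
pos 6: saw closer ']' but top of stack is '{' (expected '}') → INVALID
Verdict: type mismatch at position 6: ']' closes '{' → no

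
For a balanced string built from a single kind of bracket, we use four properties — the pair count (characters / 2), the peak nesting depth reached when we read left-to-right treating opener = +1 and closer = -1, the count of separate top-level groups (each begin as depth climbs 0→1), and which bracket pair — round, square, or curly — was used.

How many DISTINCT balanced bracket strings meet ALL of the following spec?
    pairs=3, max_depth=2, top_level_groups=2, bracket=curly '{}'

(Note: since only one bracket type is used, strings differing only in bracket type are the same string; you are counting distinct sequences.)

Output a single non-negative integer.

Answer: 2

Derivation:
Spec: pairs=3 depth=2 groups=2
Count(depth <= 2) = 2
Count(depth <= 1) = 0
Count(depth == 2) = 2 - 0 = 2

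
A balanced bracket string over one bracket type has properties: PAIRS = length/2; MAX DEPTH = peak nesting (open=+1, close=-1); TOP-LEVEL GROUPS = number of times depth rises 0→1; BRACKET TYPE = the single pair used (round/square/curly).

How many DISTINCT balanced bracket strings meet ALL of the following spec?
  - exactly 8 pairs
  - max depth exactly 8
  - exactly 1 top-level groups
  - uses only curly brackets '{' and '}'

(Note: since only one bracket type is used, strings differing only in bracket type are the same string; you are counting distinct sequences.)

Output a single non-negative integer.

Spec: pairs=8 depth=8 groups=1
Count(depth <= 8) = 429
Count(depth <= 7) = 428
Count(depth == 8) = 429 - 428 = 1

Answer: 1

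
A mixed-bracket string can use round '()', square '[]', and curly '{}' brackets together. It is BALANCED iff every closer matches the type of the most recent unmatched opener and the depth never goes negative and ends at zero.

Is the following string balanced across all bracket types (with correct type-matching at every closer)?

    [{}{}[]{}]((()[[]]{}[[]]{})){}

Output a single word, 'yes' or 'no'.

Answer: yes

Derivation:
pos 0: push '['; stack = [
pos 1: push '{'; stack = [{
pos 2: '}' matches '{'; pop; stack = [
pos 3: push '{'; stack = [{
pos 4: '}' matches '{'; pop; stack = [
pos 5: push '['; stack = [[
pos 6: ']' matches '['; pop; stack = [
pos 7: push '{'; stack = [{
pos 8: '}' matches '{'; pop; stack = [
pos 9: ']' matches '['; pop; stack = (empty)
pos 10: push '('; stack = (
pos 11: push '('; stack = ((
pos 12: push '('; stack = (((
pos 13: ')' matches '('; pop; stack = ((
pos 14: push '['; stack = (([
pos 15: push '['; stack = (([[
pos 16: ']' matches '['; pop; stack = (([
pos 17: ']' matches '['; pop; stack = ((
pos 18: push '{'; stack = (({
pos 19: '}' matches '{'; pop; stack = ((
pos 20: push '['; stack = (([
pos 21: push '['; stack = (([[
pos 22: ']' matches '['; pop; stack = (([
pos 23: ']' matches '['; pop; stack = ((
pos 24: push '{'; stack = (({
pos 25: '}' matches '{'; pop; stack = ((
pos 26: ')' matches '('; pop; stack = (
pos 27: ')' matches '('; pop; stack = (empty)
pos 28: push '{'; stack = {
pos 29: '}' matches '{'; pop; stack = (empty)
end: stack empty → VALID
Verdict: properly nested → yes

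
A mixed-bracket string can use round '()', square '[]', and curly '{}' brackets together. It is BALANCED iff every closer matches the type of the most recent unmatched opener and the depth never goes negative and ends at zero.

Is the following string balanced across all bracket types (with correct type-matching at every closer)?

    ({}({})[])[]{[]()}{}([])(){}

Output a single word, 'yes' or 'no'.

pos 0: push '('; stack = (
pos 1: push '{'; stack = ({
pos 2: '}' matches '{'; pop; stack = (
pos 3: push '('; stack = ((
pos 4: push '{'; stack = (({
pos 5: '}' matches '{'; pop; stack = ((
pos 6: ')' matches '('; pop; stack = (
pos 7: push '['; stack = ([
pos 8: ']' matches '['; pop; stack = (
pos 9: ')' matches '('; pop; stack = (empty)
pos 10: push '['; stack = [
pos 11: ']' matches '['; pop; stack = (empty)
pos 12: push '{'; stack = {
pos 13: push '['; stack = {[
pos 14: ']' matches '['; pop; stack = {
pos 15: push '('; stack = {(
pos 16: ')' matches '('; pop; stack = {
pos 17: '}' matches '{'; pop; stack = (empty)
pos 18: push '{'; stack = {
pos 19: '}' matches '{'; pop; stack = (empty)
pos 20: push '('; stack = (
pos 21: push '['; stack = ([
pos 22: ']' matches '['; pop; stack = (
pos 23: ')' matches '('; pop; stack = (empty)
pos 24: push '('; stack = (
pos 25: ')' matches '('; pop; stack = (empty)
pos 26: push '{'; stack = {
pos 27: '}' matches '{'; pop; stack = (empty)
end: stack empty → VALID
Verdict: properly nested → yes

Answer: yes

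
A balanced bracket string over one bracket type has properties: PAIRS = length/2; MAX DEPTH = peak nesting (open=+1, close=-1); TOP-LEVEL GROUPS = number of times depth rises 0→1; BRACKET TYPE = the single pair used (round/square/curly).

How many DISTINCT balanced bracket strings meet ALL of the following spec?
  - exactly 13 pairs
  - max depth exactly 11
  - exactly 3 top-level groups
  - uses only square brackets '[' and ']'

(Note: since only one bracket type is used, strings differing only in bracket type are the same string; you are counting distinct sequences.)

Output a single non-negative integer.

Spec: pairs=13 depth=11 groups=3
Count(depth <= 11) = 149226
Count(depth <= 10) = 149223
Count(depth == 11) = 149226 - 149223 = 3

Answer: 3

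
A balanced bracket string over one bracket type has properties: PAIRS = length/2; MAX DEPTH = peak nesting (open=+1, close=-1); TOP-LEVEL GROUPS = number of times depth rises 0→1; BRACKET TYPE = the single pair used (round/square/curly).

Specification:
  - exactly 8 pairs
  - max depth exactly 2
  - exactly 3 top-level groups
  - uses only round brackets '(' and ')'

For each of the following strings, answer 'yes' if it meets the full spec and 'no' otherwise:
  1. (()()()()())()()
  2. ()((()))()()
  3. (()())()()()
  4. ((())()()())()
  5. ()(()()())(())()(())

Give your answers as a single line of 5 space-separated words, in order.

String 1 '(()()()()())()()': depth seq [1 2 1 2 1 2 1 2 1 2 1 0 1 0 1 0]
  -> pairs=8 depth=2 groups=3 -> yes
String 2 '()((()))()()': depth seq [1 0 1 2 3 2 1 0 1 0 1 0]
  -> pairs=6 depth=3 groups=4 -> no
String 3 '(()())()()()': depth seq [1 2 1 2 1 0 1 0 1 0 1 0]
  -> pairs=6 depth=2 groups=4 -> no
String 4 '((())()()())()': depth seq [1 2 3 2 1 2 1 2 1 2 1 0 1 0]
  -> pairs=7 depth=3 groups=2 -> no
String 5 '()(()()())(())()(())': depth seq [1 0 1 2 1 2 1 2 1 0 1 2 1 0 1 0 1 2 1 0]
  -> pairs=10 depth=2 groups=5 -> no

Answer: yes no no no no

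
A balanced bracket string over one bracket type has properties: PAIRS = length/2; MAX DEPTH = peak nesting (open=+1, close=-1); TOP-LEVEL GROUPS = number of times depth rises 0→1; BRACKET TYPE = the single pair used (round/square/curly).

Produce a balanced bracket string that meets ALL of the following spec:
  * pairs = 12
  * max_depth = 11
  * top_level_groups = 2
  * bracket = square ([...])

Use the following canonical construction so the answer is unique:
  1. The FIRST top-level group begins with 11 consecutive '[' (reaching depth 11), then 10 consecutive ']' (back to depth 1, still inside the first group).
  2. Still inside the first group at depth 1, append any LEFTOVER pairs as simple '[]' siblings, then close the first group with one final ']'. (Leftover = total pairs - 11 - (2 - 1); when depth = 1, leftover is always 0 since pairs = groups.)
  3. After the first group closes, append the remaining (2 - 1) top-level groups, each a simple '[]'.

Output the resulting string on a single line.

Spec: pairs=12 depth=11 groups=2
Leftover pairs = 12 - 11 - (2-1) = 0
First group: deep chain of depth 11 + 0 sibling pairs
Remaining 1 groups: simple '[]' each

Answer: [[[[[[[[[[[]]]]]]]]]]][]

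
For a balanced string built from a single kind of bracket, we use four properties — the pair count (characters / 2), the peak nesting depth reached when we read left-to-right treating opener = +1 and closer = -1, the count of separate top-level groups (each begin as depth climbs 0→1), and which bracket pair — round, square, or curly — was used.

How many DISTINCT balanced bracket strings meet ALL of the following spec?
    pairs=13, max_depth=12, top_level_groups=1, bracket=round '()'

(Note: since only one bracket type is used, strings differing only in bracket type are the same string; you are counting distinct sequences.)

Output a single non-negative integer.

Answer: 21

Derivation:
Spec: pairs=13 depth=12 groups=1
Count(depth <= 12) = 208011
Count(depth <= 11) = 207990
Count(depth == 12) = 208011 - 207990 = 21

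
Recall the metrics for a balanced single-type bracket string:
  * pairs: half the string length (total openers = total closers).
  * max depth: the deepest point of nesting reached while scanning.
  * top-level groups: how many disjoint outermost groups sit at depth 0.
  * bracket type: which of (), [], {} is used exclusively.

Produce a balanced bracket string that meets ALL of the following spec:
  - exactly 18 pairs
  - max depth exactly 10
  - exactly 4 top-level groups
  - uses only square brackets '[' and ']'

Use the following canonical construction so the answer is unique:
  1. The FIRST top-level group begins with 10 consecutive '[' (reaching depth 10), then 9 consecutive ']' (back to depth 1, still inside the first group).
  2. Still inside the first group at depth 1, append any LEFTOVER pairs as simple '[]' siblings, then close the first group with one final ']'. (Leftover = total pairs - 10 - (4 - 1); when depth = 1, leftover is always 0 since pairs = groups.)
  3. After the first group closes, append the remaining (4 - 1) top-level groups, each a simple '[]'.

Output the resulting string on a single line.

Answer: [[[[[[[[[[]]]]]]]]][][][][][]][][][]

Derivation:
Spec: pairs=18 depth=10 groups=4
Leftover pairs = 18 - 10 - (4-1) = 5
First group: deep chain of depth 10 + 5 sibling pairs
Remaining 3 groups: simple '[]' each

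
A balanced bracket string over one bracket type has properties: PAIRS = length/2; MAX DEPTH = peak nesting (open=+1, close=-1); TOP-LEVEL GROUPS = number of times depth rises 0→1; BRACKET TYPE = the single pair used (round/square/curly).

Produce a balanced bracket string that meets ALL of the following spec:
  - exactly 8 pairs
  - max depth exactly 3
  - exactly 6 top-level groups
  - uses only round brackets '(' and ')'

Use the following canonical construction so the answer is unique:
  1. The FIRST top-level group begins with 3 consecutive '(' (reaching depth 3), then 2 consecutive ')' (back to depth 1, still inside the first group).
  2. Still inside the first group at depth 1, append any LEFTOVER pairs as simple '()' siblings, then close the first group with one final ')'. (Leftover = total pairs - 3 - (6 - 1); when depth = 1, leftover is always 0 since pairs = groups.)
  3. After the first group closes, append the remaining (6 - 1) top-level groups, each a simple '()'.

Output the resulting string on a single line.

Spec: pairs=8 depth=3 groups=6
Leftover pairs = 8 - 3 - (6-1) = 0
First group: deep chain of depth 3 + 0 sibling pairs
Remaining 5 groups: simple '()' each

Answer: ((()))()()()()()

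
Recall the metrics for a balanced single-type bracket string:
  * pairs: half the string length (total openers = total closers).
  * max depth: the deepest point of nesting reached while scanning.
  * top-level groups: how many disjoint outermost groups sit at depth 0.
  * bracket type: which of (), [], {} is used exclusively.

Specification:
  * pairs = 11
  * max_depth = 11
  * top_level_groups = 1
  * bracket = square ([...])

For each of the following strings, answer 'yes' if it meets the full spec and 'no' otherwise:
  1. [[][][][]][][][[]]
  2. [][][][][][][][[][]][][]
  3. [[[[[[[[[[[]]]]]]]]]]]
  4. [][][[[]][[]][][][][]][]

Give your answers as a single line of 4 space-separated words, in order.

Answer: no no yes no

Derivation:
String 1 '[[][][][]][][][[]]': depth seq [1 2 1 2 1 2 1 2 1 0 1 0 1 0 1 2 1 0]
  -> pairs=9 depth=2 groups=4 -> no
String 2 '[][][][][][][][[][]][][]': depth seq [1 0 1 0 1 0 1 0 1 0 1 0 1 0 1 2 1 2 1 0 1 0 1 0]
  -> pairs=12 depth=2 groups=10 -> no
String 3 '[[[[[[[[[[[]]]]]]]]]]]': depth seq [1 2 3 4 5 6 7 8 9 10 11 10 9 8 7 6 5 4 3 2 1 0]
  -> pairs=11 depth=11 groups=1 -> yes
String 4 '[][][[[]][[]][][][][]][]': depth seq [1 0 1 0 1 2 3 2 1 2 3 2 1 2 1 2 1 2 1 2 1 0 1 0]
  -> pairs=12 depth=3 groups=4 -> no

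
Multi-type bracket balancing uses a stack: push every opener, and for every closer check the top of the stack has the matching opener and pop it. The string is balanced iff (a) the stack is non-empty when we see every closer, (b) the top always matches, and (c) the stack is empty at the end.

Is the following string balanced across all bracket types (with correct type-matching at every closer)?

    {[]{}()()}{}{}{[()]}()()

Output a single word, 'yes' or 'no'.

pos 0: push '{'; stack = {
pos 1: push '['; stack = {[
pos 2: ']' matches '['; pop; stack = {
pos 3: push '{'; stack = {{
pos 4: '}' matches '{'; pop; stack = {
pos 5: push '('; stack = {(
pos 6: ')' matches '('; pop; stack = {
pos 7: push '('; stack = {(
pos 8: ')' matches '('; pop; stack = {
pos 9: '}' matches '{'; pop; stack = (empty)
pos 10: push '{'; stack = {
pos 11: '}' matches '{'; pop; stack = (empty)
pos 12: push '{'; stack = {
pos 13: '}' matches '{'; pop; stack = (empty)
pos 14: push '{'; stack = {
pos 15: push '['; stack = {[
pos 16: push '('; stack = {[(
pos 17: ')' matches '('; pop; stack = {[
pos 18: ']' matches '['; pop; stack = {
pos 19: '}' matches '{'; pop; stack = (empty)
pos 20: push '('; stack = (
pos 21: ')' matches '('; pop; stack = (empty)
pos 22: push '('; stack = (
pos 23: ')' matches '('; pop; stack = (empty)
end: stack empty → VALID
Verdict: properly nested → yes

Answer: yes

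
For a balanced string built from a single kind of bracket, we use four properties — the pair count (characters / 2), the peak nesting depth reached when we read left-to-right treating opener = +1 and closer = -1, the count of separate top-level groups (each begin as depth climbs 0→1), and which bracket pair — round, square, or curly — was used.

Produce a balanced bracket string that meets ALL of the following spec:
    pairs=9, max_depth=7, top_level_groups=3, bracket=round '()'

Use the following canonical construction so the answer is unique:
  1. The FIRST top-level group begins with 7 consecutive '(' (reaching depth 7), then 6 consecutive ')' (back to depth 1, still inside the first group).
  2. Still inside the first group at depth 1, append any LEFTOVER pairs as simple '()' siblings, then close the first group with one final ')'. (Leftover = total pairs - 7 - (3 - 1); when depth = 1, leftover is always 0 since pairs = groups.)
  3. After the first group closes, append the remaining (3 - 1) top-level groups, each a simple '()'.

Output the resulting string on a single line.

Answer: ((((((()))))))()()

Derivation:
Spec: pairs=9 depth=7 groups=3
Leftover pairs = 9 - 7 - (3-1) = 0
First group: deep chain of depth 7 + 0 sibling pairs
Remaining 2 groups: simple '()' each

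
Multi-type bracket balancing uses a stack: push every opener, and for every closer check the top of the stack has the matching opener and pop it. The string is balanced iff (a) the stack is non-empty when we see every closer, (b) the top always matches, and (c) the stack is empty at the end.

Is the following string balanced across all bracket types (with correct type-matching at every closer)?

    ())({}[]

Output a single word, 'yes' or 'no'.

pos 0: push '('; stack = (
pos 1: ')' matches '('; pop; stack = (empty)
pos 2: saw closer ')' but stack is empty → INVALID
Verdict: unmatched closer ')' at position 2 → no

Answer: no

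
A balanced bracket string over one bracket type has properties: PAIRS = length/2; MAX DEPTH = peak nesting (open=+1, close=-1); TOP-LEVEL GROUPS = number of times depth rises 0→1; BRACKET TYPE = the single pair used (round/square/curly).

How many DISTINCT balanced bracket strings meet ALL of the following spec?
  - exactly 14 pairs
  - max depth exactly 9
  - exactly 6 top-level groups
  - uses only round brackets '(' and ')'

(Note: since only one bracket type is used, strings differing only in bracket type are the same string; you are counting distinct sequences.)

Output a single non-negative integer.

Spec: pairs=14 depth=9 groups=6
Count(depth <= 9) = 87210
Count(depth <= 8) = 87204
Count(depth == 9) = 87210 - 87204 = 6

Answer: 6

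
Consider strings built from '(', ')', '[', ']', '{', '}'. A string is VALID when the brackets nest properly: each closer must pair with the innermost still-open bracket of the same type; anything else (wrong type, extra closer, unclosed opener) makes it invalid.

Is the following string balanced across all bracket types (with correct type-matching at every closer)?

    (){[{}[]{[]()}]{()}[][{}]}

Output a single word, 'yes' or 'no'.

Answer: yes

Derivation:
pos 0: push '('; stack = (
pos 1: ')' matches '('; pop; stack = (empty)
pos 2: push '{'; stack = {
pos 3: push '['; stack = {[
pos 4: push '{'; stack = {[{
pos 5: '}' matches '{'; pop; stack = {[
pos 6: push '['; stack = {[[
pos 7: ']' matches '['; pop; stack = {[
pos 8: push '{'; stack = {[{
pos 9: push '['; stack = {[{[
pos 10: ']' matches '['; pop; stack = {[{
pos 11: push '('; stack = {[{(
pos 12: ')' matches '('; pop; stack = {[{
pos 13: '}' matches '{'; pop; stack = {[
pos 14: ']' matches '['; pop; stack = {
pos 15: push '{'; stack = {{
pos 16: push '('; stack = {{(
pos 17: ')' matches '('; pop; stack = {{
pos 18: '}' matches '{'; pop; stack = {
pos 19: push '['; stack = {[
pos 20: ']' matches '['; pop; stack = {
pos 21: push '['; stack = {[
pos 22: push '{'; stack = {[{
pos 23: '}' matches '{'; pop; stack = {[
pos 24: ']' matches '['; pop; stack = {
pos 25: '}' matches '{'; pop; stack = (empty)
end: stack empty → VALID
Verdict: properly nested → yes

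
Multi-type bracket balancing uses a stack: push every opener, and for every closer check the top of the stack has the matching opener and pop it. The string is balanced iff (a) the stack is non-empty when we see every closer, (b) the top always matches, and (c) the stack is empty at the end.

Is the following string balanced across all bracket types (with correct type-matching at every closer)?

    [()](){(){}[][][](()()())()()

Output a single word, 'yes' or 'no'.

pos 0: push '['; stack = [
pos 1: push '('; stack = [(
pos 2: ')' matches '('; pop; stack = [
pos 3: ']' matches '['; pop; stack = (empty)
pos 4: push '('; stack = (
pos 5: ')' matches '('; pop; stack = (empty)
pos 6: push '{'; stack = {
pos 7: push '('; stack = {(
pos 8: ')' matches '('; pop; stack = {
pos 9: push '{'; stack = {{
pos 10: '}' matches '{'; pop; stack = {
pos 11: push '['; stack = {[
pos 12: ']' matches '['; pop; stack = {
pos 13: push '['; stack = {[
pos 14: ']' matches '['; pop; stack = {
pos 15: push '['; stack = {[
pos 16: ']' matches '['; pop; stack = {
pos 17: push '('; stack = {(
pos 18: push '('; stack = {((
pos 19: ')' matches '('; pop; stack = {(
pos 20: push '('; stack = {((
pos 21: ')' matches '('; pop; stack = {(
pos 22: push '('; stack = {((
pos 23: ')' matches '('; pop; stack = {(
pos 24: ')' matches '('; pop; stack = {
pos 25: push '('; stack = {(
pos 26: ')' matches '('; pop; stack = {
pos 27: push '('; stack = {(
pos 28: ')' matches '('; pop; stack = {
end: stack still non-empty ({) → INVALID
Verdict: unclosed openers at end: { → no

Answer: no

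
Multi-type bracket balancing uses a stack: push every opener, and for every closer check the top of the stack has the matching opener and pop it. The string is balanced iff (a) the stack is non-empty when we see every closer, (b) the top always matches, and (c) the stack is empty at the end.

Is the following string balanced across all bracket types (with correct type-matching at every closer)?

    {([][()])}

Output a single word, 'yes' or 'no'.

pos 0: push '{'; stack = {
pos 1: push '('; stack = {(
pos 2: push '['; stack = {([
pos 3: ']' matches '['; pop; stack = {(
pos 4: push '['; stack = {([
pos 5: push '('; stack = {([(
pos 6: ')' matches '('; pop; stack = {([
pos 7: ']' matches '['; pop; stack = {(
pos 8: ')' matches '('; pop; stack = {
pos 9: '}' matches '{'; pop; stack = (empty)
end: stack empty → VALID
Verdict: properly nested → yes

Answer: yes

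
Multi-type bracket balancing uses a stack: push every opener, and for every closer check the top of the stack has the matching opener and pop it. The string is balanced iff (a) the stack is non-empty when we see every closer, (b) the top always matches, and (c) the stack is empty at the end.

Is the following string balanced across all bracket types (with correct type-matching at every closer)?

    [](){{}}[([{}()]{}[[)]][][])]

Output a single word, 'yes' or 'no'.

pos 0: push '['; stack = [
pos 1: ']' matches '['; pop; stack = (empty)
pos 2: push '('; stack = (
pos 3: ')' matches '('; pop; stack = (empty)
pos 4: push '{'; stack = {
pos 5: push '{'; stack = {{
pos 6: '}' matches '{'; pop; stack = {
pos 7: '}' matches '{'; pop; stack = (empty)
pos 8: push '['; stack = [
pos 9: push '('; stack = [(
pos 10: push '['; stack = [([
pos 11: push '{'; stack = [([{
pos 12: '}' matches '{'; pop; stack = [([
pos 13: push '('; stack = [([(
pos 14: ')' matches '('; pop; stack = [([
pos 15: ']' matches '['; pop; stack = [(
pos 16: push '{'; stack = [({
pos 17: '}' matches '{'; pop; stack = [(
pos 18: push '['; stack = [([
pos 19: push '['; stack = [([[
pos 20: saw closer ')' but top of stack is '[' (expected ']') → INVALID
Verdict: type mismatch at position 20: ')' closes '[' → no

Answer: no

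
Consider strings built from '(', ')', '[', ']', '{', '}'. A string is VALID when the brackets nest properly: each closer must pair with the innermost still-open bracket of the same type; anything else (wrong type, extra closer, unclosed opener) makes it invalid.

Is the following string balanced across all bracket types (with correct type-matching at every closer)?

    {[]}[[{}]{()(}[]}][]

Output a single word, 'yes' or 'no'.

pos 0: push '{'; stack = {
pos 1: push '['; stack = {[
pos 2: ']' matches '['; pop; stack = {
pos 3: '}' matches '{'; pop; stack = (empty)
pos 4: push '['; stack = [
pos 5: push '['; stack = [[
pos 6: push '{'; stack = [[{
pos 7: '}' matches '{'; pop; stack = [[
pos 8: ']' matches '['; pop; stack = [
pos 9: push '{'; stack = [{
pos 10: push '('; stack = [{(
pos 11: ')' matches '('; pop; stack = [{
pos 12: push '('; stack = [{(
pos 13: saw closer '}' but top of stack is '(' (expected ')') → INVALID
Verdict: type mismatch at position 13: '}' closes '(' → no

Answer: no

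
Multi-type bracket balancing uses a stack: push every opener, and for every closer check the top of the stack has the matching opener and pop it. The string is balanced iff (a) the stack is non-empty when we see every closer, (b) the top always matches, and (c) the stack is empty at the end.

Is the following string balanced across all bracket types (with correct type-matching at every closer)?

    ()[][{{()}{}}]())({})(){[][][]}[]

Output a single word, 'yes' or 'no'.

pos 0: push '('; stack = (
pos 1: ')' matches '('; pop; stack = (empty)
pos 2: push '['; stack = [
pos 3: ']' matches '['; pop; stack = (empty)
pos 4: push '['; stack = [
pos 5: push '{'; stack = [{
pos 6: push '{'; stack = [{{
pos 7: push '('; stack = [{{(
pos 8: ')' matches '('; pop; stack = [{{
pos 9: '}' matches '{'; pop; stack = [{
pos 10: push '{'; stack = [{{
pos 11: '}' matches '{'; pop; stack = [{
pos 12: '}' matches '{'; pop; stack = [
pos 13: ']' matches '['; pop; stack = (empty)
pos 14: push '('; stack = (
pos 15: ')' matches '('; pop; stack = (empty)
pos 16: saw closer ')' but stack is empty → INVALID
Verdict: unmatched closer ')' at position 16 → no

Answer: no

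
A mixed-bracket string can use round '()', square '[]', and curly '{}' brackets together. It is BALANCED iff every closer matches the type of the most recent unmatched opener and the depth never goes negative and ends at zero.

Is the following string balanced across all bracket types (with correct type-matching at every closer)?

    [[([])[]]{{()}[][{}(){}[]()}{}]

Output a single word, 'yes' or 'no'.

Answer: no

Derivation:
pos 0: push '['; stack = [
pos 1: push '['; stack = [[
pos 2: push '('; stack = [[(
pos 3: push '['; stack = [[([
pos 4: ']' matches '['; pop; stack = [[(
pos 5: ')' matches '('; pop; stack = [[
pos 6: push '['; stack = [[[
pos 7: ']' matches '['; pop; stack = [[
pos 8: ']' matches '['; pop; stack = [
pos 9: push '{'; stack = [{
pos 10: push '{'; stack = [{{
pos 11: push '('; stack = [{{(
pos 12: ')' matches '('; pop; stack = [{{
pos 13: '}' matches '{'; pop; stack = [{
pos 14: push '['; stack = [{[
pos 15: ']' matches '['; pop; stack = [{
pos 16: push '['; stack = [{[
pos 17: push '{'; stack = [{[{
pos 18: '}' matches '{'; pop; stack = [{[
pos 19: push '('; stack = [{[(
pos 20: ')' matches '('; pop; stack = [{[
pos 21: push '{'; stack = [{[{
pos 22: '}' matches '{'; pop; stack = [{[
pos 23: push '['; stack = [{[[
pos 24: ']' matches '['; pop; stack = [{[
pos 25: push '('; stack = [{[(
pos 26: ')' matches '('; pop; stack = [{[
pos 27: saw closer '}' but top of stack is '[' (expected ']') → INVALID
Verdict: type mismatch at position 27: '}' closes '[' → no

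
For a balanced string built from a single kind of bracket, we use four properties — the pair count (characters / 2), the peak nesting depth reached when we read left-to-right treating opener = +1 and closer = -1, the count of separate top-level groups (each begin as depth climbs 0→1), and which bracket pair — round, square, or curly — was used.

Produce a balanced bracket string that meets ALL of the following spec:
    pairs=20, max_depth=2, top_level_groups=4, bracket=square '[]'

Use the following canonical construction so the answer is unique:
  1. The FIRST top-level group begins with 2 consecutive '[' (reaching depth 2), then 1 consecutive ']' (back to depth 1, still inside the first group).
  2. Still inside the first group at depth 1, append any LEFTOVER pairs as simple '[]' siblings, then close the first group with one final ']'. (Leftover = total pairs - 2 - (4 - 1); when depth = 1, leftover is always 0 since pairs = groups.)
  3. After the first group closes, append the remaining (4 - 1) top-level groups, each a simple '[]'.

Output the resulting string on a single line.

Answer: [[][][][][][][][][][][][][][][][]][][][]

Derivation:
Spec: pairs=20 depth=2 groups=4
Leftover pairs = 20 - 2 - (4-1) = 15
First group: deep chain of depth 2 + 15 sibling pairs
Remaining 3 groups: simple '[]' each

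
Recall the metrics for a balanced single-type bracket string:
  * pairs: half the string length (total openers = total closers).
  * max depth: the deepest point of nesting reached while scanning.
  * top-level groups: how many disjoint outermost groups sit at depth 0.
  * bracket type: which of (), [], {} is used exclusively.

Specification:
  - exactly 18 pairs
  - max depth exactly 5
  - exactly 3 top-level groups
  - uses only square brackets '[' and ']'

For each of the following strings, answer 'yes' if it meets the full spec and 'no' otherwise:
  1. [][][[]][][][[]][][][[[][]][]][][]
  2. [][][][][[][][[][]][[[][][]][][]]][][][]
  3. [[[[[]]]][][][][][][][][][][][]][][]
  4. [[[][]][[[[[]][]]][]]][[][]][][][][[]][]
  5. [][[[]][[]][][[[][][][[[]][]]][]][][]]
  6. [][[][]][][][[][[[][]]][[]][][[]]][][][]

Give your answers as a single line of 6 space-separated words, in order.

Answer: no no yes no no no

Derivation:
String 1 '[][][[]][][][[]][][][[[][]][]][][]': depth seq [1 0 1 0 1 2 1 0 1 0 1 0 1 2 1 0 1 0 1 0 1 2 3 2 3 2 1 2 1 0 1 0 1 0]
  -> pairs=17 depth=3 groups=11 -> no
String 2 '[][][][][[][][[][]][[[][][]][][]]][][][]': depth seq [1 0 1 0 1 0 1 0 1 2 1 2 1 2 3 2 3 2 1 2 3 4 3 4 3 4 3 2 3 2 3 2 1 0 1 0 1 0 1 0]
  -> pairs=20 depth=4 groups=8 -> no
String 3 '[[[[[]]]][][][][][][][][][][][]][][]': depth seq [1 2 3 4 5 4 3 2 1 2 1 2 1 2 1 2 1 2 1 2 1 2 1 2 1 2 1 2 1 2 1 0 1 0 1 0]
  -> pairs=18 depth=5 groups=3 -> yes
String 4 '[[[][]][[[[[]][]]][]]][[][]][][][][[]][]': depth seq [1 2 3 2 3 2 1 2 3 4 5 6 5 4 5 4 3 2 3 2 1 0 1 2 1 2 1 0 1 0 1 0 1 0 1 2 1 0 1 0]
  -> pairs=20 depth=6 groups=7 -> no
String 5 '[][[[]][[]][][[[][][][[[]][]]][]][][]]': depth seq [1 0 1 2 3 2 1 2 3 2 1 2 1 2 3 4 3 4 3 4 3 4 5 6 5 4 5 4 3 2 3 2 1 2 1 2 1 0]
  -> pairs=19 depth=6 groups=2 -> no
String 6 '[][[][]][][][[][[[][]]][[]][][[]]][][][]': depth seq [1 0 1 2 1 2 1 0 1 0 1 0 1 2 1 2 3 4 3 4 3 2 1 2 3 2 1 2 1 2 3 2 1 0 1 0 1 0 1 0]
  -> pairs=20 depth=4 groups=8 -> no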